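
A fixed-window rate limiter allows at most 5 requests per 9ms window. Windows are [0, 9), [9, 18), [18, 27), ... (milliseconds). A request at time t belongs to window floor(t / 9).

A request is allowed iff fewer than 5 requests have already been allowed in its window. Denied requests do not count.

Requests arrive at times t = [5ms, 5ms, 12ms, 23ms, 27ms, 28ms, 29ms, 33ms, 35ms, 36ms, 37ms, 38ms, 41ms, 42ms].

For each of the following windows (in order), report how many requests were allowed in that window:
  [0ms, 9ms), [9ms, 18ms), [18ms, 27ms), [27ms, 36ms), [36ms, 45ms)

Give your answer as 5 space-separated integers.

Processing requests:
  req#1 t=5ms (window 0): ALLOW
  req#2 t=5ms (window 0): ALLOW
  req#3 t=12ms (window 1): ALLOW
  req#4 t=23ms (window 2): ALLOW
  req#5 t=27ms (window 3): ALLOW
  req#6 t=28ms (window 3): ALLOW
  req#7 t=29ms (window 3): ALLOW
  req#8 t=33ms (window 3): ALLOW
  req#9 t=35ms (window 3): ALLOW
  req#10 t=36ms (window 4): ALLOW
  req#11 t=37ms (window 4): ALLOW
  req#12 t=38ms (window 4): ALLOW
  req#13 t=41ms (window 4): ALLOW
  req#14 t=42ms (window 4): ALLOW

Allowed counts by window: 2 1 1 5 5

Answer: 2 1 1 5 5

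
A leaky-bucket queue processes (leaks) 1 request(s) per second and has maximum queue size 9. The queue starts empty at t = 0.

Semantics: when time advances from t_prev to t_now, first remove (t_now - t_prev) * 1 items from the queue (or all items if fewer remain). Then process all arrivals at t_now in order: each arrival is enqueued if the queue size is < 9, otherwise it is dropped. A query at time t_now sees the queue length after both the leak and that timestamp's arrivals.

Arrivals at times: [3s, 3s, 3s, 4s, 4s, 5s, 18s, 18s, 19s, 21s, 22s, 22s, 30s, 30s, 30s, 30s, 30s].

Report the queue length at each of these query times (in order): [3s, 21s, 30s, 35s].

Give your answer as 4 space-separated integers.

Answer: 3 1 5 0

Derivation:
Queue lengths at query times:
  query t=3s: backlog = 3
  query t=21s: backlog = 1
  query t=30s: backlog = 5
  query t=35s: backlog = 0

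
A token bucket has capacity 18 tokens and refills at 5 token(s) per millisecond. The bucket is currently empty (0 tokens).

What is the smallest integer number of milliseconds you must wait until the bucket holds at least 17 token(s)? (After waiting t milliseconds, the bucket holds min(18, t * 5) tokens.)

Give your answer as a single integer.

Answer: 4

Derivation:
Need t * 5 >= 17, so t >= 17/5.
Smallest integer t = ceil(17/5) = 4.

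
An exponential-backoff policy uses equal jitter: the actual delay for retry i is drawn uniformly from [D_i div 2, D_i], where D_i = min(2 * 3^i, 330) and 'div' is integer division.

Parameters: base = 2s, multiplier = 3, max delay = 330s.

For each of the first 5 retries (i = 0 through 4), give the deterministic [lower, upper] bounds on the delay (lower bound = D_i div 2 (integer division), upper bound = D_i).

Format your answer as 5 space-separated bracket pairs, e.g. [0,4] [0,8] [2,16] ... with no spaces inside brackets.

Computing bounds per retry:
  i=0: D_i=min(2*3^0,330)=2, bounds=[1,2]
  i=1: D_i=min(2*3^1,330)=6, bounds=[3,6]
  i=2: D_i=min(2*3^2,330)=18, bounds=[9,18]
  i=3: D_i=min(2*3^3,330)=54, bounds=[27,54]
  i=4: D_i=min(2*3^4,330)=162, bounds=[81,162]

Answer: [1,2] [3,6] [9,18] [27,54] [81,162]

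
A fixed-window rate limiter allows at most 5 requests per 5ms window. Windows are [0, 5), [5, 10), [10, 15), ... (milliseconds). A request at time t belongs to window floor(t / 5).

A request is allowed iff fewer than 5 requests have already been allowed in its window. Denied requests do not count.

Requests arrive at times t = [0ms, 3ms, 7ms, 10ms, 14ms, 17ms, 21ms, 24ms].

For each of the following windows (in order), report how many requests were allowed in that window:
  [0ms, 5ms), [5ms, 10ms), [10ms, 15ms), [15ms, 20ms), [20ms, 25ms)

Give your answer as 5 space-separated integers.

Answer: 2 1 2 1 2

Derivation:
Processing requests:
  req#1 t=0ms (window 0): ALLOW
  req#2 t=3ms (window 0): ALLOW
  req#3 t=7ms (window 1): ALLOW
  req#4 t=10ms (window 2): ALLOW
  req#5 t=14ms (window 2): ALLOW
  req#6 t=17ms (window 3): ALLOW
  req#7 t=21ms (window 4): ALLOW
  req#8 t=24ms (window 4): ALLOW

Allowed counts by window: 2 1 2 1 2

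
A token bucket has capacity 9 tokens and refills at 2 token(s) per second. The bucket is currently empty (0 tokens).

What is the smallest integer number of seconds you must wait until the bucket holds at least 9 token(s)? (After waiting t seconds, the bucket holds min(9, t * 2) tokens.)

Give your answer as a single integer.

Need t * 2 >= 9, so t >= 9/2.
Smallest integer t = ceil(9/2) = 5.

Answer: 5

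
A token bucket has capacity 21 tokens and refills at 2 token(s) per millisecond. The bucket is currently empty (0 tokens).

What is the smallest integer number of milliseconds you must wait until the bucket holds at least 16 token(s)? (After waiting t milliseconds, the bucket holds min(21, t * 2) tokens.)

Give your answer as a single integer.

Need t * 2 >= 16, so t >= 16/2.
Smallest integer t = ceil(16/2) = 8.

Answer: 8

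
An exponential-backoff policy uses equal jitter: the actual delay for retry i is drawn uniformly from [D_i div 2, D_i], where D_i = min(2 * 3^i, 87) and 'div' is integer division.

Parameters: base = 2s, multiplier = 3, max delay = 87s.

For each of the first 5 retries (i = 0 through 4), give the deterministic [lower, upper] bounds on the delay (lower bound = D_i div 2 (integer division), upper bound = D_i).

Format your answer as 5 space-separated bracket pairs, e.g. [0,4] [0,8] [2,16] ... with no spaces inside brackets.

Computing bounds per retry:
  i=0: D_i=min(2*3^0,87)=2, bounds=[1,2]
  i=1: D_i=min(2*3^1,87)=6, bounds=[3,6]
  i=2: D_i=min(2*3^2,87)=18, bounds=[9,18]
  i=3: D_i=min(2*3^3,87)=54, bounds=[27,54]
  i=4: D_i=min(2*3^4,87)=87, bounds=[43,87]

Answer: [1,2] [3,6] [9,18] [27,54] [43,87]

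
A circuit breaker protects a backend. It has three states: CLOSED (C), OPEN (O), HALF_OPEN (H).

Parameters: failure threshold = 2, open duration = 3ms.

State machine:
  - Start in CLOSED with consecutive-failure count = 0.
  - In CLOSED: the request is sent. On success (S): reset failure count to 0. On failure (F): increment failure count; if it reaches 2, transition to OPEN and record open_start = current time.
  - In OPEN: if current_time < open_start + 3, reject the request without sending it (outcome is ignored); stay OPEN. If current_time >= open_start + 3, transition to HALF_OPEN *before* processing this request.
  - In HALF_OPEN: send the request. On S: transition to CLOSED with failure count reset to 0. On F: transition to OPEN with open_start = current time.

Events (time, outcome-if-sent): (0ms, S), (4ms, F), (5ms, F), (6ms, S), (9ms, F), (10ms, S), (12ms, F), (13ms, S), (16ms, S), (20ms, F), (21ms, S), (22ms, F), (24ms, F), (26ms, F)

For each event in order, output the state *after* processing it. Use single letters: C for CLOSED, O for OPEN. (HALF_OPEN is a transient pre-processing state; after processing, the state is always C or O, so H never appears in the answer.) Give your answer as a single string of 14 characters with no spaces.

State after each event:
  event#1 t=0ms outcome=S: state=CLOSED
  event#2 t=4ms outcome=F: state=CLOSED
  event#3 t=5ms outcome=F: state=OPEN
  event#4 t=6ms outcome=S: state=OPEN
  event#5 t=9ms outcome=F: state=OPEN
  event#6 t=10ms outcome=S: state=OPEN
  event#7 t=12ms outcome=F: state=OPEN
  event#8 t=13ms outcome=S: state=OPEN
  event#9 t=16ms outcome=S: state=CLOSED
  event#10 t=20ms outcome=F: state=CLOSED
  event#11 t=21ms outcome=S: state=CLOSED
  event#12 t=22ms outcome=F: state=CLOSED
  event#13 t=24ms outcome=F: state=OPEN
  event#14 t=26ms outcome=F: state=OPEN

Answer: CCOOOOOOCCCCOO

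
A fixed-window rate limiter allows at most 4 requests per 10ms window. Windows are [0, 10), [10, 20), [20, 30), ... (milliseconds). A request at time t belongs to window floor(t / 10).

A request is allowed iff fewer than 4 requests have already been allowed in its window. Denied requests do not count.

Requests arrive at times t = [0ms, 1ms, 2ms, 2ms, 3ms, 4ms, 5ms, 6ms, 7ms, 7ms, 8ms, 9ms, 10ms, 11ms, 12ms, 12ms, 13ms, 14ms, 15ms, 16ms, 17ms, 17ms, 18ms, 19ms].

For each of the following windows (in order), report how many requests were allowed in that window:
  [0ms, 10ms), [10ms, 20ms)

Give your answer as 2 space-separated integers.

Answer: 4 4

Derivation:
Processing requests:
  req#1 t=0ms (window 0): ALLOW
  req#2 t=1ms (window 0): ALLOW
  req#3 t=2ms (window 0): ALLOW
  req#4 t=2ms (window 0): ALLOW
  req#5 t=3ms (window 0): DENY
  req#6 t=4ms (window 0): DENY
  req#7 t=5ms (window 0): DENY
  req#8 t=6ms (window 0): DENY
  req#9 t=7ms (window 0): DENY
  req#10 t=7ms (window 0): DENY
  req#11 t=8ms (window 0): DENY
  req#12 t=9ms (window 0): DENY
  req#13 t=10ms (window 1): ALLOW
  req#14 t=11ms (window 1): ALLOW
  req#15 t=12ms (window 1): ALLOW
  req#16 t=12ms (window 1): ALLOW
  req#17 t=13ms (window 1): DENY
  req#18 t=14ms (window 1): DENY
  req#19 t=15ms (window 1): DENY
  req#20 t=16ms (window 1): DENY
  req#21 t=17ms (window 1): DENY
  req#22 t=17ms (window 1): DENY
  req#23 t=18ms (window 1): DENY
  req#24 t=19ms (window 1): DENY

Allowed counts by window: 4 4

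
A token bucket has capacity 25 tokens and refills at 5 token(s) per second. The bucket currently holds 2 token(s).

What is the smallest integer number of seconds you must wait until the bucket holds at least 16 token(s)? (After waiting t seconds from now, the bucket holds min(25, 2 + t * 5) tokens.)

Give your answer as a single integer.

Answer: 3

Derivation:
Need 2 + t * 5 >= 16, so t >= 14/5.
Smallest integer t = ceil(14/5) = 3.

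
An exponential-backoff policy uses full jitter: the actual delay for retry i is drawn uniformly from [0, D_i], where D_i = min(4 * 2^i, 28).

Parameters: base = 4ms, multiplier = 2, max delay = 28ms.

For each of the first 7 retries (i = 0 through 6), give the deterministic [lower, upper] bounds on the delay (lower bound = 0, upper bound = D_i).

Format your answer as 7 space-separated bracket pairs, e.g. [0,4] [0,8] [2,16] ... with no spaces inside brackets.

Computing bounds per retry:
  i=0: D_i=min(4*2^0,28)=4, bounds=[0,4]
  i=1: D_i=min(4*2^1,28)=8, bounds=[0,8]
  i=2: D_i=min(4*2^2,28)=16, bounds=[0,16]
  i=3: D_i=min(4*2^3,28)=28, bounds=[0,28]
  i=4: D_i=min(4*2^4,28)=28, bounds=[0,28]
  i=5: D_i=min(4*2^5,28)=28, bounds=[0,28]
  i=6: D_i=min(4*2^6,28)=28, bounds=[0,28]

Answer: [0,4] [0,8] [0,16] [0,28] [0,28] [0,28] [0,28]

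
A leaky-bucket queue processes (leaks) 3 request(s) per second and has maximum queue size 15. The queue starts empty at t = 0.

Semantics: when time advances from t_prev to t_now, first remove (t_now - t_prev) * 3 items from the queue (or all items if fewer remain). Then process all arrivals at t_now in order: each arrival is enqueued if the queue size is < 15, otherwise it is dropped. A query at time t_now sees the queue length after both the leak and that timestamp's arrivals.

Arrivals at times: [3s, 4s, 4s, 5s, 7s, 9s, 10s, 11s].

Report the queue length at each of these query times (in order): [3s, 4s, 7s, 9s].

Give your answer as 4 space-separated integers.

Answer: 1 2 1 1

Derivation:
Queue lengths at query times:
  query t=3s: backlog = 1
  query t=4s: backlog = 2
  query t=7s: backlog = 1
  query t=9s: backlog = 1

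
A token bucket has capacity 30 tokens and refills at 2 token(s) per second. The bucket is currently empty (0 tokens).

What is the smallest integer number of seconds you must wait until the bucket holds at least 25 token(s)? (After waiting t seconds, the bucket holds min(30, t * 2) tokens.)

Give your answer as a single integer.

Need t * 2 >= 25, so t >= 25/2.
Smallest integer t = ceil(25/2) = 13.

Answer: 13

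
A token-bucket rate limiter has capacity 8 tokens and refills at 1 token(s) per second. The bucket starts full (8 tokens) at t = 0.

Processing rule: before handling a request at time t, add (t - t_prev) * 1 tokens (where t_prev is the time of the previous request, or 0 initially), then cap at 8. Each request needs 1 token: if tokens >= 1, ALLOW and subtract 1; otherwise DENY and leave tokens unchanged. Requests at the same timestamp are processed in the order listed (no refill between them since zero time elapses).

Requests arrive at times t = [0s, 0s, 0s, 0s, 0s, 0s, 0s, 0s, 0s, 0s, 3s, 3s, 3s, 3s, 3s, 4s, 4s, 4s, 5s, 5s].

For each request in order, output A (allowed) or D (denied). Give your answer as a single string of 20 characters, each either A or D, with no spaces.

Answer: AAAAAAAADDAAADDADDAD

Derivation:
Simulating step by step:
  req#1 t=0s: ALLOW
  req#2 t=0s: ALLOW
  req#3 t=0s: ALLOW
  req#4 t=0s: ALLOW
  req#5 t=0s: ALLOW
  req#6 t=0s: ALLOW
  req#7 t=0s: ALLOW
  req#8 t=0s: ALLOW
  req#9 t=0s: DENY
  req#10 t=0s: DENY
  req#11 t=3s: ALLOW
  req#12 t=3s: ALLOW
  req#13 t=3s: ALLOW
  req#14 t=3s: DENY
  req#15 t=3s: DENY
  req#16 t=4s: ALLOW
  req#17 t=4s: DENY
  req#18 t=4s: DENY
  req#19 t=5s: ALLOW
  req#20 t=5s: DENY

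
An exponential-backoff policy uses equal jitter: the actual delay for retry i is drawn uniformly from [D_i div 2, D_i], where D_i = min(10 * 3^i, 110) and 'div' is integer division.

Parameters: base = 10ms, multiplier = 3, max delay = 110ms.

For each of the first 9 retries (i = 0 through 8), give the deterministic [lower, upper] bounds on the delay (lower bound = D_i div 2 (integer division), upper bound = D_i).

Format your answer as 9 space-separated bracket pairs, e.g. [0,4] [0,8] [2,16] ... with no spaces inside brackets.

Computing bounds per retry:
  i=0: D_i=min(10*3^0,110)=10, bounds=[5,10]
  i=1: D_i=min(10*3^1,110)=30, bounds=[15,30]
  i=2: D_i=min(10*3^2,110)=90, bounds=[45,90]
  i=3: D_i=min(10*3^3,110)=110, bounds=[55,110]
  i=4: D_i=min(10*3^4,110)=110, bounds=[55,110]
  i=5: D_i=min(10*3^5,110)=110, bounds=[55,110]
  i=6: D_i=min(10*3^6,110)=110, bounds=[55,110]
  i=7: D_i=min(10*3^7,110)=110, bounds=[55,110]
  i=8: D_i=min(10*3^8,110)=110, bounds=[55,110]

Answer: [5,10] [15,30] [45,90] [55,110] [55,110] [55,110] [55,110] [55,110] [55,110]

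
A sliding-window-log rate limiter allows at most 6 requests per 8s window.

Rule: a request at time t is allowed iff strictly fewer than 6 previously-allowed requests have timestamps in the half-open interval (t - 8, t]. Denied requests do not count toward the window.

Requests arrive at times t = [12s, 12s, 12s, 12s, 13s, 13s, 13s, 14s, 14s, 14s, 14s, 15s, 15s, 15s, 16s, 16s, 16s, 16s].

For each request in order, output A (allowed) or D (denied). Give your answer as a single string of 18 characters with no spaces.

Answer: AAAAAADDDDDDDDDDDD

Derivation:
Tracking allowed requests in the window:
  req#1 t=12s: ALLOW
  req#2 t=12s: ALLOW
  req#3 t=12s: ALLOW
  req#4 t=12s: ALLOW
  req#5 t=13s: ALLOW
  req#6 t=13s: ALLOW
  req#7 t=13s: DENY
  req#8 t=14s: DENY
  req#9 t=14s: DENY
  req#10 t=14s: DENY
  req#11 t=14s: DENY
  req#12 t=15s: DENY
  req#13 t=15s: DENY
  req#14 t=15s: DENY
  req#15 t=16s: DENY
  req#16 t=16s: DENY
  req#17 t=16s: DENY
  req#18 t=16s: DENY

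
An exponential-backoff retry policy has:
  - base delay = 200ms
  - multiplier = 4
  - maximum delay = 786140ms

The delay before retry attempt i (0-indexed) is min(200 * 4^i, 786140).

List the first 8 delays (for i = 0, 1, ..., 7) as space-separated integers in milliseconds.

Answer: 200 800 3200 12800 51200 204800 786140 786140

Derivation:
Computing each delay:
  i=0: min(200*4^0, 786140) = 200
  i=1: min(200*4^1, 786140) = 800
  i=2: min(200*4^2, 786140) = 3200
  i=3: min(200*4^3, 786140) = 12800
  i=4: min(200*4^4, 786140) = 51200
  i=5: min(200*4^5, 786140) = 204800
  i=6: min(200*4^6, 786140) = 786140
  i=7: min(200*4^7, 786140) = 786140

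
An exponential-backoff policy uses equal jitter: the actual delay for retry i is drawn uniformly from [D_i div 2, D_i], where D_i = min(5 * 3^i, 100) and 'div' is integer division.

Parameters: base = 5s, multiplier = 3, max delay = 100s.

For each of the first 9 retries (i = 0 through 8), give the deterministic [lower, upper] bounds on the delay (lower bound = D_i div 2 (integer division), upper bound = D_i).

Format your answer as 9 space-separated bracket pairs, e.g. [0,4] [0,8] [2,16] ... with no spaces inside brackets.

Computing bounds per retry:
  i=0: D_i=min(5*3^0,100)=5, bounds=[2,5]
  i=1: D_i=min(5*3^1,100)=15, bounds=[7,15]
  i=2: D_i=min(5*3^2,100)=45, bounds=[22,45]
  i=3: D_i=min(5*3^3,100)=100, bounds=[50,100]
  i=4: D_i=min(5*3^4,100)=100, bounds=[50,100]
  i=5: D_i=min(5*3^5,100)=100, bounds=[50,100]
  i=6: D_i=min(5*3^6,100)=100, bounds=[50,100]
  i=7: D_i=min(5*3^7,100)=100, bounds=[50,100]
  i=8: D_i=min(5*3^8,100)=100, bounds=[50,100]

Answer: [2,5] [7,15] [22,45] [50,100] [50,100] [50,100] [50,100] [50,100] [50,100]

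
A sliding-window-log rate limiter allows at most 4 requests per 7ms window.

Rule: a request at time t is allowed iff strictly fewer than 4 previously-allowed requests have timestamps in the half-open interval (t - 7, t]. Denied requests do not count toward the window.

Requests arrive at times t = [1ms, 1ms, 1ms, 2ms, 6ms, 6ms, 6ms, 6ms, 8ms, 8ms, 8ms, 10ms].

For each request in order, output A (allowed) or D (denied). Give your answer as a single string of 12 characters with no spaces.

Tracking allowed requests in the window:
  req#1 t=1ms: ALLOW
  req#2 t=1ms: ALLOW
  req#3 t=1ms: ALLOW
  req#4 t=2ms: ALLOW
  req#5 t=6ms: DENY
  req#6 t=6ms: DENY
  req#7 t=6ms: DENY
  req#8 t=6ms: DENY
  req#9 t=8ms: ALLOW
  req#10 t=8ms: ALLOW
  req#11 t=8ms: ALLOW
  req#12 t=10ms: ALLOW

Answer: AAAADDDDAAAA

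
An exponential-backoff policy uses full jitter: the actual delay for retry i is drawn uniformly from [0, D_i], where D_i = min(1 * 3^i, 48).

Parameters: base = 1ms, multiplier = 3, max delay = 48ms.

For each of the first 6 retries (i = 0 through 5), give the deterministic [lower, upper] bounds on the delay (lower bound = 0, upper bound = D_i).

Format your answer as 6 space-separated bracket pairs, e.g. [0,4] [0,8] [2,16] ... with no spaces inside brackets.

Computing bounds per retry:
  i=0: D_i=min(1*3^0,48)=1, bounds=[0,1]
  i=1: D_i=min(1*3^1,48)=3, bounds=[0,3]
  i=2: D_i=min(1*3^2,48)=9, bounds=[0,9]
  i=3: D_i=min(1*3^3,48)=27, bounds=[0,27]
  i=4: D_i=min(1*3^4,48)=48, bounds=[0,48]
  i=5: D_i=min(1*3^5,48)=48, bounds=[0,48]

Answer: [0,1] [0,3] [0,9] [0,27] [0,48] [0,48]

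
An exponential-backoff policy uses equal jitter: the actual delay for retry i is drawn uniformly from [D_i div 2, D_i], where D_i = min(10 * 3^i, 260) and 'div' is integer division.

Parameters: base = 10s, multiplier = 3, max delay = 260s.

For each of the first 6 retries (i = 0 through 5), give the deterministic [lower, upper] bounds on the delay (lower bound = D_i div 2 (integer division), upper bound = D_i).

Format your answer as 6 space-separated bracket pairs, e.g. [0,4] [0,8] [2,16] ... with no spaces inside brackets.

Answer: [5,10] [15,30] [45,90] [130,260] [130,260] [130,260]

Derivation:
Computing bounds per retry:
  i=0: D_i=min(10*3^0,260)=10, bounds=[5,10]
  i=1: D_i=min(10*3^1,260)=30, bounds=[15,30]
  i=2: D_i=min(10*3^2,260)=90, bounds=[45,90]
  i=3: D_i=min(10*3^3,260)=260, bounds=[130,260]
  i=4: D_i=min(10*3^4,260)=260, bounds=[130,260]
  i=5: D_i=min(10*3^5,260)=260, bounds=[130,260]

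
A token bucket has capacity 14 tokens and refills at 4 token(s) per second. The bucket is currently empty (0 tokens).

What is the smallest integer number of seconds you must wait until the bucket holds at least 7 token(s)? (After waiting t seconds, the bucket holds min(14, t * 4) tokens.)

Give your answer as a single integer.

Answer: 2

Derivation:
Need t * 4 >= 7, so t >= 7/4.
Smallest integer t = ceil(7/4) = 2.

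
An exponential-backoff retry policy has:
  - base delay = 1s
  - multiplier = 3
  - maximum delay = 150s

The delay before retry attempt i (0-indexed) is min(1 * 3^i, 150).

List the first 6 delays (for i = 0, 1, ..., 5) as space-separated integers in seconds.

Answer: 1 3 9 27 81 150

Derivation:
Computing each delay:
  i=0: min(1*3^0, 150) = 1
  i=1: min(1*3^1, 150) = 3
  i=2: min(1*3^2, 150) = 9
  i=3: min(1*3^3, 150) = 27
  i=4: min(1*3^4, 150) = 81
  i=5: min(1*3^5, 150) = 150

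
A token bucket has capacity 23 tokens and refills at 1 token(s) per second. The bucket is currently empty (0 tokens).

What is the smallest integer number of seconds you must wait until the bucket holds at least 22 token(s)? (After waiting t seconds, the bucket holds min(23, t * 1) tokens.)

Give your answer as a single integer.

Need t * 1 >= 22, so t >= 22/1.
Smallest integer t = ceil(22/1) = 22.

Answer: 22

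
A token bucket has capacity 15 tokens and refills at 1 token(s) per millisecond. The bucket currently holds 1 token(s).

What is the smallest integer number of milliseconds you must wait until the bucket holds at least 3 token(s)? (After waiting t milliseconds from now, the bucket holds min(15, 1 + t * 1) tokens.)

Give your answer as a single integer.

Need 1 + t * 1 >= 3, so t >= 2/1.
Smallest integer t = ceil(2/1) = 2.

Answer: 2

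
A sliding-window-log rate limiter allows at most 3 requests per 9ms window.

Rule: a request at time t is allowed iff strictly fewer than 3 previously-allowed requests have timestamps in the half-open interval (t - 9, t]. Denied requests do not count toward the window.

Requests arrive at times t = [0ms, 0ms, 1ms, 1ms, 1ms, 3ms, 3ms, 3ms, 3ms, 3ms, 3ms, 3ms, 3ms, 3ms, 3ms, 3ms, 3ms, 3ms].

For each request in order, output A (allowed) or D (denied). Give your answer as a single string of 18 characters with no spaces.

Answer: AAADDDDDDDDDDDDDDD

Derivation:
Tracking allowed requests in the window:
  req#1 t=0ms: ALLOW
  req#2 t=0ms: ALLOW
  req#3 t=1ms: ALLOW
  req#4 t=1ms: DENY
  req#5 t=1ms: DENY
  req#6 t=3ms: DENY
  req#7 t=3ms: DENY
  req#8 t=3ms: DENY
  req#9 t=3ms: DENY
  req#10 t=3ms: DENY
  req#11 t=3ms: DENY
  req#12 t=3ms: DENY
  req#13 t=3ms: DENY
  req#14 t=3ms: DENY
  req#15 t=3ms: DENY
  req#16 t=3ms: DENY
  req#17 t=3ms: DENY
  req#18 t=3ms: DENY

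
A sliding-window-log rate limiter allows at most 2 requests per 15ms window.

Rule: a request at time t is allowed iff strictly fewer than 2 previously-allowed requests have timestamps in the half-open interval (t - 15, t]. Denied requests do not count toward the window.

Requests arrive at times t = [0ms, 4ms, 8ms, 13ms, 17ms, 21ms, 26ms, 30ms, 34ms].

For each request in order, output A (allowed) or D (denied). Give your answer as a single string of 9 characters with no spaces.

Answer: AADDAADDA

Derivation:
Tracking allowed requests in the window:
  req#1 t=0ms: ALLOW
  req#2 t=4ms: ALLOW
  req#3 t=8ms: DENY
  req#4 t=13ms: DENY
  req#5 t=17ms: ALLOW
  req#6 t=21ms: ALLOW
  req#7 t=26ms: DENY
  req#8 t=30ms: DENY
  req#9 t=34ms: ALLOW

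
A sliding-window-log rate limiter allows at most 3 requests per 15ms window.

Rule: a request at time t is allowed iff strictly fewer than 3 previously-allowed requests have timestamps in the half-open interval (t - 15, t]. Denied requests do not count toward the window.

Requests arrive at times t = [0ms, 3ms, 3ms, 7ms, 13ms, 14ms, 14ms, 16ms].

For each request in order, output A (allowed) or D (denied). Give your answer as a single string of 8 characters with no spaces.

Tracking allowed requests in the window:
  req#1 t=0ms: ALLOW
  req#2 t=3ms: ALLOW
  req#3 t=3ms: ALLOW
  req#4 t=7ms: DENY
  req#5 t=13ms: DENY
  req#6 t=14ms: DENY
  req#7 t=14ms: DENY
  req#8 t=16ms: ALLOW

Answer: AAADDDDA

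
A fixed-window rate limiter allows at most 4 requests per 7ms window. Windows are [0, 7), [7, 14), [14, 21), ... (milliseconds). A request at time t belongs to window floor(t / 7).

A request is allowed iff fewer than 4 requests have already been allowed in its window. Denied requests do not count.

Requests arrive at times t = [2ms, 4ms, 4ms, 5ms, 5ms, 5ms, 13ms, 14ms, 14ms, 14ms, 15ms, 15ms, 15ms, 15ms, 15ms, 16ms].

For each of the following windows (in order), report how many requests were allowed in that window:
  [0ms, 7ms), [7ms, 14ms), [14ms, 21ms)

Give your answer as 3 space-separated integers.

Answer: 4 1 4

Derivation:
Processing requests:
  req#1 t=2ms (window 0): ALLOW
  req#2 t=4ms (window 0): ALLOW
  req#3 t=4ms (window 0): ALLOW
  req#4 t=5ms (window 0): ALLOW
  req#5 t=5ms (window 0): DENY
  req#6 t=5ms (window 0): DENY
  req#7 t=13ms (window 1): ALLOW
  req#8 t=14ms (window 2): ALLOW
  req#9 t=14ms (window 2): ALLOW
  req#10 t=14ms (window 2): ALLOW
  req#11 t=15ms (window 2): ALLOW
  req#12 t=15ms (window 2): DENY
  req#13 t=15ms (window 2): DENY
  req#14 t=15ms (window 2): DENY
  req#15 t=15ms (window 2): DENY
  req#16 t=16ms (window 2): DENY

Allowed counts by window: 4 1 4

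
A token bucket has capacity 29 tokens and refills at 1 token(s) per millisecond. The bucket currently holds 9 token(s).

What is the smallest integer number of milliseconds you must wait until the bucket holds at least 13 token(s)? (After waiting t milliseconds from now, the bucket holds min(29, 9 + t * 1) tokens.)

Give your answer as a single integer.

Answer: 4

Derivation:
Need 9 + t * 1 >= 13, so t >= 4/1.
Smallest integer t = ceil(4/1) = 4.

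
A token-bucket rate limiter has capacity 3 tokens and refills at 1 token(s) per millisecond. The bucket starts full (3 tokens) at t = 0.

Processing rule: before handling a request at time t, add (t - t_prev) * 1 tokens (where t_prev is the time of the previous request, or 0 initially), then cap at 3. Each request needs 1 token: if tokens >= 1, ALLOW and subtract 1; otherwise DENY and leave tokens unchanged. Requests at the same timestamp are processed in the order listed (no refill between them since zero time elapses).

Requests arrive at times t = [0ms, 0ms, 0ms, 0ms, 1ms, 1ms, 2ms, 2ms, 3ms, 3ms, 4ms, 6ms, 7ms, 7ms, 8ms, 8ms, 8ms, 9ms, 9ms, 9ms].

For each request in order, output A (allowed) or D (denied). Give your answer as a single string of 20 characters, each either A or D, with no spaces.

Answer: AAADADADADAAAAADDADD

Derivation:
Simulating step by step:
  req#1 t=0ms: ALLOW
  req#2 t=0ms: ALLOW
  req#3 t=0ms: ALLOW
  req#4 t=0ms: DENY
  req#5 t=1ms: ALLOW
  req#6 t=1ms: DENY
  req#7 t=2ms: ALLOW
  req#8 t=2ms: DENY
  req#9 t=3ms: ALLOW
  req#10 t=3ms: DENY
  req#11 t=4ms: ALLOW
  req#12 t=6ms: ALLOW
  req#13 t=7ms: ALLOW
  req#14 t=7ms: ALLOW
  req#15 t=8ms: ALLOW
  req#16 t=8ms: DENY
  req#17 t=8ms: DENY
  req#18 t=9ms: ALLOW
  req#19 t=9ms: DENY
  req#20 t=9ms: DENY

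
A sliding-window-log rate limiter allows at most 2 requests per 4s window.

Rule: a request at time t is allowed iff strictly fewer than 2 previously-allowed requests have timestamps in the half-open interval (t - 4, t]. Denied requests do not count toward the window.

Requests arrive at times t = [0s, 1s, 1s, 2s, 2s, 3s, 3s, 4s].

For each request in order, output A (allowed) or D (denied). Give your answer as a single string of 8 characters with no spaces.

Tracking allowed requests in the window:
  req#1 t=0s: ALLOW
  req#2 t=1s: ALLOW
  req#3 t=1s: DENY
  req#4 t=2s: DENY
  req#5 t=2s: DENY
  req#6 t=3s: DENY
  req#7 t=3s: DENY
  req#8 t=4s: ALLOW

Answer: AADDDDDA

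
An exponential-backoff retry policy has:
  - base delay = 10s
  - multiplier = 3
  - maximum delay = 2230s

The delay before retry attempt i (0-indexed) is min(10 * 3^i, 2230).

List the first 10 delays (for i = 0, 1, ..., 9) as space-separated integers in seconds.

Computing each delay:
  i=0: min(10*3^0, 2230) = 10
  i=1: min(10*3^1, 2230) = 30
  i=2: min(10*3^2, 2230) = 90
  i=3: min(10*3^3, 2230) = 270
  i=4: min(10*3^4, 2230) = 810
  i=5: min(10*3^5, 2230) = 2230
  i=6: min(10*3^6, 2230) = 2230
  i=7: min(10*3^7, 2230) = 2230
  i=8: min(10*3^8, 2230) = 2230
  i=9: min(10*3^9, 2230) = 2230

Answer: 10 30 90 270 810 2230 2230 2230 2230 2230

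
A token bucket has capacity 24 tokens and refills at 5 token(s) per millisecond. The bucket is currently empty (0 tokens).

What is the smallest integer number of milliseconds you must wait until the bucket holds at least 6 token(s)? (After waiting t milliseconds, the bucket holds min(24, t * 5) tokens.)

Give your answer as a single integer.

Need t * 5 >= 6, so t >= 6/5.
Smallest integer t = ceil(6/5) = 2.

Answer: 2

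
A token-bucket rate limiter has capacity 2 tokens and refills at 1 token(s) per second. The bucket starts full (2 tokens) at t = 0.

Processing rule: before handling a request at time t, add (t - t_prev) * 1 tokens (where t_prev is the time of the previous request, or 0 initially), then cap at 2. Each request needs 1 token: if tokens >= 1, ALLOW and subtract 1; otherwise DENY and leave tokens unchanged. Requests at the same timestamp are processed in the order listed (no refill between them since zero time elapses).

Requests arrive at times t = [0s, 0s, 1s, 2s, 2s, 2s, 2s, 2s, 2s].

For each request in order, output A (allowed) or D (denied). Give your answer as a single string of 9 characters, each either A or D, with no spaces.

Answer: AAAADDDDD

Derivation:
Simulating step by step:
  req#1 t=0s: ALLOW
  req#2 t=0s: ALLOW
  req#3 t=1s: ALLOW
  req#4 t=2s: ALLOW
  req#5 t=2s: DENY
  req#6 t=2s: DENY
  req#7 t=2s: DENY
  req#8 t=2s: DENY
  req#9 t=2s: DENY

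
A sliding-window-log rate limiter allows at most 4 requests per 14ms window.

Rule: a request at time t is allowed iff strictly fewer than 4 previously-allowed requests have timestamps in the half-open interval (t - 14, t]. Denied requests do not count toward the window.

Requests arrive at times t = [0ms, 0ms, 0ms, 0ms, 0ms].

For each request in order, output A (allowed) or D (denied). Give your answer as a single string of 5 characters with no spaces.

Tracking allowed requests in the window:
  req#1 t=0ms: ALLOW
  req#2 t=0ms: ALLOW
  req#3 t=0ms: ALLOW
  req#4 t=0ms: ALLOW
  req#5 t=0ms: DENY

Answer: AAAAD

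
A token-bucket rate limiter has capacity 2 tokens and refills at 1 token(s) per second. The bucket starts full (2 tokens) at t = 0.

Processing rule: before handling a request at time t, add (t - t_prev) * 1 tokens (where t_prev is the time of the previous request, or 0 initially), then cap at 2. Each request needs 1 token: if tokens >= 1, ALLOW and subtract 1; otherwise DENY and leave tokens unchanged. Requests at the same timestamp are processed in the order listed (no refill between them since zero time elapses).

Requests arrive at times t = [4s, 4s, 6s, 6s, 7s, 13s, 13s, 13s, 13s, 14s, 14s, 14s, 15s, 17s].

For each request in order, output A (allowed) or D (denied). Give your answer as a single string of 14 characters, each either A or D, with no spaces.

Answer: AAAAAAADDADDAA

Derivation:
Simulating step by step:
  req#1 t=4s: ALLOW
  req#2 t=4s: ALLOW
  req#3 t=6s: ALLOW
  req#4 t=6s: ALLOW
  req#5 t=7s: ALLOW
  req#6 t=13s: ALLOW
  req#7 t=13s: ALLOW
  req#8 t=13s: DENY
  req#9 t=13s: DENY
  req#10 t=14s: ALLOW
  req#11 t=14s: DENY
  req#12 t=14s: DENY
  req#13 t=15s: ALLOW
  req#14 t=17s: ALLOW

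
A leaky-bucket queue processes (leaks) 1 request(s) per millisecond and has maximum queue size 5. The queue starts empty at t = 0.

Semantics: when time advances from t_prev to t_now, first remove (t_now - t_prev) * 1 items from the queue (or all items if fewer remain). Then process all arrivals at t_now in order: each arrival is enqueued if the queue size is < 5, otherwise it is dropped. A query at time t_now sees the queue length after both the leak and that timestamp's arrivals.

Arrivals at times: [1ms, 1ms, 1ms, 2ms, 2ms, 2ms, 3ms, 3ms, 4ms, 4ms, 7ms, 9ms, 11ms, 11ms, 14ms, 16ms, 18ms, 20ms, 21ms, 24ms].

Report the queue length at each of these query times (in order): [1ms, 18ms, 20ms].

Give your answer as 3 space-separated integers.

Queue lengths at query times:
  query t=1ms: backlog = 3
  query t=18ms: backlog = 1
  query t=20ms: backlog = 1

Answer: 3 1 1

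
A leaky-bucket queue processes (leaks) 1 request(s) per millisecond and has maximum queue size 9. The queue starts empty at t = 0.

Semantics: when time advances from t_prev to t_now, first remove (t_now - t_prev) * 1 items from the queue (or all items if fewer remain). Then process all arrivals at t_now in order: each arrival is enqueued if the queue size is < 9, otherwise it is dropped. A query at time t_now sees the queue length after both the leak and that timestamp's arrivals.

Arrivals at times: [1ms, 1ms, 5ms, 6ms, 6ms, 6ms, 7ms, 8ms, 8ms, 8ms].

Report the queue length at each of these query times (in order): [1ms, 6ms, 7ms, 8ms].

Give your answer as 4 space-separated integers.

Queue lengths at query times:
  query t=1ms: backlog = 2
  query t=6ms: backlog = 3
  query t=7ms: backlog = 3
  query t=8ms: backlog = 5

Answer: 2 3 3 5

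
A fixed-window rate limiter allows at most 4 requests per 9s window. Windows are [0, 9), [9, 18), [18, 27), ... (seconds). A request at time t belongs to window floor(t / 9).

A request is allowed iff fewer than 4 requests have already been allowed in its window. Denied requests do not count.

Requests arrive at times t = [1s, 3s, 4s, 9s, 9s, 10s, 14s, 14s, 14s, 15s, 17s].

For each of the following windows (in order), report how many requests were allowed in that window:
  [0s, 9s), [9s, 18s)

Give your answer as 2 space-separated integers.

Processing requests:
  req#1 t=1s (window 0): ALLOW
  req#2 t=3s (window 0): ALLOW
  req#3 t=4s (window 0): ALLOW
  req#4 t=9s (window 1): ALLOW
  req#5 t=9s (window 1): ALLOW
  req#6 t=10s (window 1): ALLOW
  req#7 t=14s (window 1): ALLOW
  req#8 t=14s (window 1): DENY
  req#9 t=14s (window 1): DENY
  req#10 t=15s (window 1): DENY
  req#11 t=17s (window 1): DENY

Allowed counts by window: 3 4

Answer: 3 4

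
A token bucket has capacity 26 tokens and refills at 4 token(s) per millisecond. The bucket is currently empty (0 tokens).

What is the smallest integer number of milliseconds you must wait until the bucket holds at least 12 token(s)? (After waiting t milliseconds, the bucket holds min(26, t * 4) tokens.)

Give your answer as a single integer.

Need t * 4 >= 12, so t >= 12/4.
Smallest integer t = ceil(12/4) = 3.

Answer: 3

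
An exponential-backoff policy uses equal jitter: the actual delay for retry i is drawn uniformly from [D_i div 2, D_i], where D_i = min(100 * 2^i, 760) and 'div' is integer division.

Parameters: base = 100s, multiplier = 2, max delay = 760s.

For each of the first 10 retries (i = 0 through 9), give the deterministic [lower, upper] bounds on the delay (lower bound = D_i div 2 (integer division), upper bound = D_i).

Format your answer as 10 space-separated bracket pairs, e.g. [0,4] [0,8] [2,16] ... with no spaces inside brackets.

Answer: [50,100] [100,200] [200,400] [380,760] [380,760] [380,760] [380,760] [380,760] [380,760] [380,760]

Derivation:
Computing bounds per retry:
  i=0: D_i=min(100*2^0,760)=100, bounds=[50,100]
  i=1: D_i=min(100*2^1,760)=200, bounds=[100,200]
  i=2: D_i=min(100*2^2,760)=400, bounds=[200,400]
  i=3: D_i=min(100*2^3,760)=760, bounds=[380,760]
  i=4: D_i=min(100*2^4,760)=760, bounds=[380,760]
  i=5: D_i=min(100*2^5,760)=760, bounds=[380,760]
  i=6: D_i=min(100*2^6,760)=760, bounds=[380,760]
  i=7: D_i=min(100*2^7,760)=760, bounds=[380,760]
  i=8: D_i=min(100*2^8,760)=760, bounds=[380,760]
  i=9: D_i=min(100*2^9,760)=760, bounds=[380,760]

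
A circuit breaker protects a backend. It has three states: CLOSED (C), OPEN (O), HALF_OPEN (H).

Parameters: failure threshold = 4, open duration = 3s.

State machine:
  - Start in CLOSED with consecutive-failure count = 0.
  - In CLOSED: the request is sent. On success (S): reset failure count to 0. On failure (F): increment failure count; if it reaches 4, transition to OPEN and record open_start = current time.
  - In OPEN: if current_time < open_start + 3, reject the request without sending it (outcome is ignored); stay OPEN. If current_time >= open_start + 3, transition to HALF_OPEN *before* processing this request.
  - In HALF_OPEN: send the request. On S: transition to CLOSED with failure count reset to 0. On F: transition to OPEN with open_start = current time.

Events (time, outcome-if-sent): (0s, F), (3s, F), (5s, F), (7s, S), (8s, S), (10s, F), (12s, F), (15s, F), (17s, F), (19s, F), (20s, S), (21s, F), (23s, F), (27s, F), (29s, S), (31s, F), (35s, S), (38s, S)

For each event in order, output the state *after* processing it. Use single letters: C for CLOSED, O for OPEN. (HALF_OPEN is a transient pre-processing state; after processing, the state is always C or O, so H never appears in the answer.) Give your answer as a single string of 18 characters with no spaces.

Answer: CCCCCCCCOOCCCCCCCC

Derivation:
State after each event:
  event#1 t=0s outcome=F: state=CLOSED
  event#2 t=3s outcome=F: state=CLOSED
  event#3 t=5s outcome=F: state=CLOSED
  event#4 t=7s outcome=S: state=CLOSED
  event#5 t=8s outcome=S: state=CLOSED
  event#6 t=10s outcome=F: state=CLOSED
  event#7 t=12s outcome=F: state=CLOSED
  event#8 t=15s outcome=F: state=CLOSED
  event#9 t=17s outcome=F: state=OPEN
  event#10 t=19s outcome=F: state=OPEN
  event#11 t=20s outcome=S: state=CLOSED
  event#12 t=21s outcome=F: state=CLOSED
  event#13 t=23s outcome=F: state=CLOSED
  event#14 t=27s outcome=F: state=CLOSED
  event#15 t=29s outcome=S: state=CLOSED
  event#16 t=31s outcome=F: state=CLOSED
  event#17 t=35s outcome=S: state=CLOSED
  event#18 t=38s outcome=S: state=CLOSED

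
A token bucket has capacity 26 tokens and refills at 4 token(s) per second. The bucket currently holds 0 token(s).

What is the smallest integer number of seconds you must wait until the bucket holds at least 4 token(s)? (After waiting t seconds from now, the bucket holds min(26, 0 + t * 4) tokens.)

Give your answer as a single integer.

Answer: 1

Derivation:
Need 0 + t * 4 >= 4, so t >= 4/4.
Smallest integer t = ceil(4/4) = 1.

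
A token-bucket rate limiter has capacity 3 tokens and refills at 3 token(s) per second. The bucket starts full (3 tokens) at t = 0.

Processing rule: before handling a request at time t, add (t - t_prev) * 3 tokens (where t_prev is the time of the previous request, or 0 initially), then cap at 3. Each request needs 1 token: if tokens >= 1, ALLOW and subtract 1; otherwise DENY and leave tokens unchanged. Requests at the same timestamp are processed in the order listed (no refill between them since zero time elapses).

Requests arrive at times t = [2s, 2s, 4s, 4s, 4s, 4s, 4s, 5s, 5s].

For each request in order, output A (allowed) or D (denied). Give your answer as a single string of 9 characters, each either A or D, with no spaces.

Simulating step by step:
  req#1 t=2s: ALLOW
  req#2 t=2s: ALLOW
  req#3 t=4s: ALLOW
  req#4 t=4s: ALLOW
  req#5 t=4s: ALLOW
  req#6 t=4s: DENY
  req#7 t=4s: DENY
  req#8 t=5s: ALLOW
  req#9 t=5s: ALLOW

Answer: AAAAADDAA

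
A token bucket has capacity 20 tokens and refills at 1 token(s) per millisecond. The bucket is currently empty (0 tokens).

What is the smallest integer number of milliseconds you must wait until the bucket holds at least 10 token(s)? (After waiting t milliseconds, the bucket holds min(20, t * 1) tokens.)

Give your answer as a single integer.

Answer: 10

Derivation:
Need t * 1 >= 10, so t >= 10/1.
Smallest integer t = ceil(10/1) = 10.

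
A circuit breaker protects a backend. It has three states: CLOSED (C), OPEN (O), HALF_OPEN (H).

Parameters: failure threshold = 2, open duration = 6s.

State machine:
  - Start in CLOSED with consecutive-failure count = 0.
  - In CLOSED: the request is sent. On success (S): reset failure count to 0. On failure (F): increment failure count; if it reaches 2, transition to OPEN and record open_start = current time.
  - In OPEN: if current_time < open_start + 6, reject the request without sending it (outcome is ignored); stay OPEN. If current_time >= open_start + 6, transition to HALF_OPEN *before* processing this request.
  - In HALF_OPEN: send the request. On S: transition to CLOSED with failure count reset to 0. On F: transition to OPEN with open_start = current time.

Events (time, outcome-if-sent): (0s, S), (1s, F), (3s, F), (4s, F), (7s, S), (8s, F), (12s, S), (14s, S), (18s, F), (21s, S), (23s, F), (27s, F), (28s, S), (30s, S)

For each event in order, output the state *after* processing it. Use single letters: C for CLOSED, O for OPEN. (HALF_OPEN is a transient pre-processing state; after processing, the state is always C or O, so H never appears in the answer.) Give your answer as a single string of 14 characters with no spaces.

Answer: CCOOOOCCCCCOOO

Derivation:
State after each event:
  event#1 t=0s outcome=S: state=CLOSED
  event#2 t=1s outcome=F: state=CLOSED
  event#3 t=3s outcome=F: state=OPEN
  event#4 t=4s outcome=F: state=OPEN
  event#5 t=7s outcome=S: state=OPEN
  event#6 t=8s outcome=F: state=OPEN
  event#7 t=12s outcome=S: state=CLOSED
  event#8 t=14s outcome=S: state=CLOSED
  event#9 t=18s outcome=F: state=CLOSED
  event#10 t=21s outcome=S: state=CLOSED
  event#11 t=23s outcome=F: state=CLOSED
  event#12 t=27s outcome=F: state=OPEN
  event#13 t=28s outcome=S: state=OPEN
  event#14 t=30s outcome=S: state=OPEN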